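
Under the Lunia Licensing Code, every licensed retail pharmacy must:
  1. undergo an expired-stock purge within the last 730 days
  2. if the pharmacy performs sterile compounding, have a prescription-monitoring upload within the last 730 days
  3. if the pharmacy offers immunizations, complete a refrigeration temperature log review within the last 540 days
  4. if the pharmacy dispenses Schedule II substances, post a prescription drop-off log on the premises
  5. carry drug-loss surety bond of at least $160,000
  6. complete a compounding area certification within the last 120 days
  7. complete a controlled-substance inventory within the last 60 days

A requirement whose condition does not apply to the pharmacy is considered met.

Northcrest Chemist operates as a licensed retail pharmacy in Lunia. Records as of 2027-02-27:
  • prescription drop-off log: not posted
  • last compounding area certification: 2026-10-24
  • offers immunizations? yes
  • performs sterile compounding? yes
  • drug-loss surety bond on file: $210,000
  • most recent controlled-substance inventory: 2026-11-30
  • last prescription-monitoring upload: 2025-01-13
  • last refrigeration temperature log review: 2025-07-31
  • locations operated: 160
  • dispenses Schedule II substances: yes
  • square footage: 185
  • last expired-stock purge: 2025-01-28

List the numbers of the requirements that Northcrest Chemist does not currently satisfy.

1. expired-stock purge 760 days ago vs limit 730 → not met
2. condition 'performs sterile compounding' holds; prescription-monitoring upload 775 days ago vs limit 730 → not met
3. condition 'offers immunizations' holds; refrigeration temperature log review 576 days ago vs limit 540 → not met
4. condition 'dispenses Schedule II substances' holds; prescription drop-off log absent → not met
5. drug-loss surety bond $210,000 ≥ $160,000 → met
6. compounding area certification 126 days ago vs limit 120 → not met
7. controlled-substance inventory 89 days ago vs limit 60 → not met
Not met: 1, 2, 3, 4, 6, 7

1, 2, 3, 4, 6, 7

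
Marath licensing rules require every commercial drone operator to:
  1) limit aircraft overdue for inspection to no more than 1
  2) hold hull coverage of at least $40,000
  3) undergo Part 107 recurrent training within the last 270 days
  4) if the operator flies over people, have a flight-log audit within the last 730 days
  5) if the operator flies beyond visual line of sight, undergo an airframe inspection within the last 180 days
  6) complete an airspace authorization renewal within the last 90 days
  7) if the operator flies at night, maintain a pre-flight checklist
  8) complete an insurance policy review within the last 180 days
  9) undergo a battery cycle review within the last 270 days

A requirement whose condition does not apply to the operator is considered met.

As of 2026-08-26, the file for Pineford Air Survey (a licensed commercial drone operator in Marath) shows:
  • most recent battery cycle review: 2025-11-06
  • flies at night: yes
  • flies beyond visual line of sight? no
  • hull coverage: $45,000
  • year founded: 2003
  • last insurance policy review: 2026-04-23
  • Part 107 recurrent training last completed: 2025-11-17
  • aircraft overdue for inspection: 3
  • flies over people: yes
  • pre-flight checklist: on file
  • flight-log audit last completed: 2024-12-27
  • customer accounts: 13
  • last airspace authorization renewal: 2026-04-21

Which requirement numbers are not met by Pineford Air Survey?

1. aircraft overdue for inspection 3 > 1 → not met
2. hull coverage $45,000 ≥ $40,000 → met
3. Part 107 recurrent training 282 days ago vs limit 270 → not met
4. condition 'flies over people' holds; flight-log audit 607 days ago vs limit 730 → met
5. condition 'flies beyond visual line of sight' does not hold → requirement n/a → met
6. airspace authorization renewal 127 days ago vs limit 90 → not met
7. condition 'flies at night' holds; pre-flight checklist present → met
8. insurance policy review 125 days ago vs limit 180 → met
9. battery cycle review 293 days ago vs limit 270 → not met
Not met: 1, 3, 6, 9

1, 3, 6, 9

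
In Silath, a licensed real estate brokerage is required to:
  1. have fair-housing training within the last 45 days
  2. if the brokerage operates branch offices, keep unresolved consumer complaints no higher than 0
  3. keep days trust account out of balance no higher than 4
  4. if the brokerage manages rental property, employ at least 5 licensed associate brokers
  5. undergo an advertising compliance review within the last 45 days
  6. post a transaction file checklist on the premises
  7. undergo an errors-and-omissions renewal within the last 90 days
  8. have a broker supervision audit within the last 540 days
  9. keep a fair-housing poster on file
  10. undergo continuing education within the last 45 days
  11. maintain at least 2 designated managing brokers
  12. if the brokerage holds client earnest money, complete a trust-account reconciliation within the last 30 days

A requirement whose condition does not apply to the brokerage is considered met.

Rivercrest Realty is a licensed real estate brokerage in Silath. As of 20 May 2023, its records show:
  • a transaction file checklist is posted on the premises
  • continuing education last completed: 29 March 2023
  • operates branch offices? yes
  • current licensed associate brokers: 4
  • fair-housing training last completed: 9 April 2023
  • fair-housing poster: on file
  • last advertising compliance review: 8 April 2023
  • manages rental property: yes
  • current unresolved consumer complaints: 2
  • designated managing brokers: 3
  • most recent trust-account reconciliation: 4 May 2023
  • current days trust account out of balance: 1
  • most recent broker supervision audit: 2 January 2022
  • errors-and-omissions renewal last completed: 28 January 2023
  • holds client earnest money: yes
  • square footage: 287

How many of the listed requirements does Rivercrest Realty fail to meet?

1. fair-housing training 41 days ago vs limit 45 → met
2. condition 'operates branch offices' holds; unresolved consumer complaints 2 > 0 → not met
3. days trust account out of balance 1 ≤ 4 → met
4. condition 'manages rental property' holds; licensed associate brokers 4 < 5 → not met
5. advertising compliance review 42 days ago vs limit 45 → met
6. transaction file checklist present → met
7. errors-and-omissions renewal 112 days ago vs limit 90 → not met
8. broker supervision audit 503 days ago vs limit 540 → met
9. fair-housing poster present → met
10. continuing education 52 days ago vs limit 45 → not met
11. designated managing brokers 3 ≥ 2 → met
12. condition 'holds client earnest money' holds; trust-account reconciliation 16 days ago vs limit 30 → met
Not met: 4 of 12

4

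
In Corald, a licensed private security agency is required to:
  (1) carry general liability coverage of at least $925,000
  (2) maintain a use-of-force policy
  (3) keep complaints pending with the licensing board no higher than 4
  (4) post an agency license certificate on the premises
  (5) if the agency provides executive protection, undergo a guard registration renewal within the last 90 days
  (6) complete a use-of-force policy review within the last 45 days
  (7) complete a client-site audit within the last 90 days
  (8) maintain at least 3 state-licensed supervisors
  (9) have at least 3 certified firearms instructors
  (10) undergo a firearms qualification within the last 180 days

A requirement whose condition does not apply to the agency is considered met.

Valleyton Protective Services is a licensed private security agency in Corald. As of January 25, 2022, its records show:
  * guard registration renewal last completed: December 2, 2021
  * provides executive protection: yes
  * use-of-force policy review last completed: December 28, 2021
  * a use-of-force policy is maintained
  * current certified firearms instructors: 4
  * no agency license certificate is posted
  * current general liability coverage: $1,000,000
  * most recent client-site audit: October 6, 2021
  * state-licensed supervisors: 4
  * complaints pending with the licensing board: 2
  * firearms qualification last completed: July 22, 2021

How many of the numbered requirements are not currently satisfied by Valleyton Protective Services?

1. general liability coverage $1,000,000 ≥ $925,000 → met
2. use-of-force policy present → met
3. complaints pending with the licensing board 2 ≤ 4 → met
4. agency license certificate absent → not met
5. condition 'provides executive protection' holds; guard registration renewal 54 days ago vs limit 90 → met
6. use-of-force policy review 28 days ago vs limit 45 → met
7. client-site audit 111 days ago vs limit 90 → not met
8. state-licensed supervisors 4 ≥ 3 → met
9. certified firearms instructors 4 ≥ 3 → met
10. firearms qualification 187 days ago vs limit 180 → not met
Not met: 3 of 10

3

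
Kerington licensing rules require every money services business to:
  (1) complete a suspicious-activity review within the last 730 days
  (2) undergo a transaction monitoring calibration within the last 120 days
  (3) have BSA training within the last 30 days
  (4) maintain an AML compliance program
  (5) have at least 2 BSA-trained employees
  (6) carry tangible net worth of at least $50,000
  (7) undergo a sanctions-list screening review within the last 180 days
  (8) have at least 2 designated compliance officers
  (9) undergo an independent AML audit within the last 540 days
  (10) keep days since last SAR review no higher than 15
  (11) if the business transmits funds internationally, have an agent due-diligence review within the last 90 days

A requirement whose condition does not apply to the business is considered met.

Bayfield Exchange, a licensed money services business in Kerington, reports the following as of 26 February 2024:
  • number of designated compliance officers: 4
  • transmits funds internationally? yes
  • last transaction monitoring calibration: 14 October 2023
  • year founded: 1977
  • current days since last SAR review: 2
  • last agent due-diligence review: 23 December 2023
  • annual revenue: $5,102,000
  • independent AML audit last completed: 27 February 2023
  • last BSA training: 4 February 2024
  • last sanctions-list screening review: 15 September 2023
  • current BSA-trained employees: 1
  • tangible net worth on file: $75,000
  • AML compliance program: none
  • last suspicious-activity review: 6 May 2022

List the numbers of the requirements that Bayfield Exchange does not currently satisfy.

1. suspicious-activity review 661 days ago vs limit 730 → met
2. transaction monitoring calibration 135 days ago vs limit 120 → not met
3. BSA training 22 days ago vs limit 30 → met
4. AML compliance program absent → not met
5. BSA-trained employees 1 < 2 → not met
6. tangible net worth $75,000 ≥ $50,000 → met
7. sanctions-list screening review 164 days ago vs limit 180 → met
8. designated compliance officers 4 ≥ 2 → met
9. independent AML audit 364 days ago vs limit 540 → met
10. days since last SAR review 2 ≤ 15 → met
11. condition 'transmits funds internationally' holds; agent due-diligence review 65 days ago vs limit 90 → met
Not met: 2, 4, 5

2, 4, 5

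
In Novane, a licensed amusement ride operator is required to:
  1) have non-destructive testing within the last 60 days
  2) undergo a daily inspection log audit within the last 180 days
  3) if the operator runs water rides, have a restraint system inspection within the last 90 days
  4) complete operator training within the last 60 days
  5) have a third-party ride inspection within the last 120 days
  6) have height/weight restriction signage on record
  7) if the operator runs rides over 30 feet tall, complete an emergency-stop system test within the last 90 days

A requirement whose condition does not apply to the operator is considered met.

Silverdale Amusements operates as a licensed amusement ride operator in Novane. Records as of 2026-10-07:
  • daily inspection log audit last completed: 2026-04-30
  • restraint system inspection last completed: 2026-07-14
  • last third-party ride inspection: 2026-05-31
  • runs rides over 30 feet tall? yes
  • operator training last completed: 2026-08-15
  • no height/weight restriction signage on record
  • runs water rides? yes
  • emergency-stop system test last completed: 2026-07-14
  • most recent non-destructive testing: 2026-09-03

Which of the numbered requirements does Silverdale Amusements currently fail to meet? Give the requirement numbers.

5, 6

1. non-destructive testing 34 days ago vs limit 60 → met
2. daily inspection log audit 160 days ago vs limit 180 → met
3. condition 'runs water rides' holds; restraint system inspection 85 days ago vs limit 90 → met
4. operator training 53 days ago vs limit 60 → met
5. third-party ride inspection 129 days ago vs limit 120 → not met
6. height/weight restriction signage absent → not met
7. condition 'runs rides over 30 feet tall' holds; emergency-stop system test 85 days ago vs limit 90 → met
Not met: 5, 6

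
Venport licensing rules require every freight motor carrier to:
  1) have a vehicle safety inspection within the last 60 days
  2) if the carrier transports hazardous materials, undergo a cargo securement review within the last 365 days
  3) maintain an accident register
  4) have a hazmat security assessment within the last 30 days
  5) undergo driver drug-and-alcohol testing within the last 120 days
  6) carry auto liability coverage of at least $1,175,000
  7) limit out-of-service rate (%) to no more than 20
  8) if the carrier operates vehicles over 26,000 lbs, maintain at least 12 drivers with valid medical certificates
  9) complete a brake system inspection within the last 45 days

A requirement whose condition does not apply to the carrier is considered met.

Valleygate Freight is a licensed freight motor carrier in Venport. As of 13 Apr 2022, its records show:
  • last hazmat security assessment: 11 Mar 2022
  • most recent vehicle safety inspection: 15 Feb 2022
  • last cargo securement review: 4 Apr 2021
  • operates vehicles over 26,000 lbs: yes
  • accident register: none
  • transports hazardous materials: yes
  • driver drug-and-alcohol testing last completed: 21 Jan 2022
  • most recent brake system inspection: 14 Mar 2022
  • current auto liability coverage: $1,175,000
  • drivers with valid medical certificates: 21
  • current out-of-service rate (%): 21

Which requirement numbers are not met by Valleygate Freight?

2, 3, 4, 7

1. vehicle safety inspection 57 days ago vs limit 60 → met
2. condition 'transports hazardous materials' holds; cargo securement review 374 days ago vs limit 365 → not met
3. accident register absent → not met
4. hazmat security assessment 33 days ago vs limit 30 → not met
5. driver drug-and-alcohol testing 82 days ago vs limit 120 → met
6. auto liability coverage $1,175,000 ≥ $1,175,000 → met
7. out-of-service rate (%) 21 > 20 → not met
8. condition 'operates vehicles over 26,000 lbs' holds; drivers with valid medical certificates 21 ≥ 12 → met
9. brake system inspection 30 days ago vs limit 45 → met
Not met: 2, 3, 4, 7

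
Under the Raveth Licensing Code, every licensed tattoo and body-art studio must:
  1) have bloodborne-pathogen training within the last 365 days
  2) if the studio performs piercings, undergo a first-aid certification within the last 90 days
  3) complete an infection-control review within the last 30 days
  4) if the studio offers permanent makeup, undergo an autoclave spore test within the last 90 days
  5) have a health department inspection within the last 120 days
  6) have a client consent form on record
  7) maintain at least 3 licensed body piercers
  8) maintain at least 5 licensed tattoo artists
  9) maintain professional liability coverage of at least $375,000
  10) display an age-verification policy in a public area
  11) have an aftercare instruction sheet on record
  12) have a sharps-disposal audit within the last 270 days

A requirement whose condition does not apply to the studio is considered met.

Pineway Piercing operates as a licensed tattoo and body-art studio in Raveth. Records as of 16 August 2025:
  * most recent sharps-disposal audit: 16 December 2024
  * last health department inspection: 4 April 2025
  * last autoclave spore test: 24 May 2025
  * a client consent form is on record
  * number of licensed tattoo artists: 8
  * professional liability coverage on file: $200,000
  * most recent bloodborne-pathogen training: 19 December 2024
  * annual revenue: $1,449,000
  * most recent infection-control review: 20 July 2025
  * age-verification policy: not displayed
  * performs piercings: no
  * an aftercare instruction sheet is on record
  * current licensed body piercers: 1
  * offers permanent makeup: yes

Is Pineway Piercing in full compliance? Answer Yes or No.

No

1. bloodborne-pathogen training 240 days ago vs limit 365 → met
2. condition 'performs piercings' does not hold → requirement n/a → met
3. infection-control review 27 days ago vs limit 30 → met
4. condition 'offers permanent makeup' holds; autoclave spore test 84 days ago vs limit 90 → met
5. health department inspection 134 days ago vs limit 120 → not met
6. client consent form present → met
7. licensed body piercers 1 < 3 → not met
8. licensed tattoo artists 8 ≥ 5 → met
9. professional liability coverage $200,000 < $375,000 → not met
10. age-verification policy absent → not met
11. aftercare instruction sheet present → met
12. sharps-disposal audit 243 days ago vs limit 270 → met
Not met: 5, 7, 9, 10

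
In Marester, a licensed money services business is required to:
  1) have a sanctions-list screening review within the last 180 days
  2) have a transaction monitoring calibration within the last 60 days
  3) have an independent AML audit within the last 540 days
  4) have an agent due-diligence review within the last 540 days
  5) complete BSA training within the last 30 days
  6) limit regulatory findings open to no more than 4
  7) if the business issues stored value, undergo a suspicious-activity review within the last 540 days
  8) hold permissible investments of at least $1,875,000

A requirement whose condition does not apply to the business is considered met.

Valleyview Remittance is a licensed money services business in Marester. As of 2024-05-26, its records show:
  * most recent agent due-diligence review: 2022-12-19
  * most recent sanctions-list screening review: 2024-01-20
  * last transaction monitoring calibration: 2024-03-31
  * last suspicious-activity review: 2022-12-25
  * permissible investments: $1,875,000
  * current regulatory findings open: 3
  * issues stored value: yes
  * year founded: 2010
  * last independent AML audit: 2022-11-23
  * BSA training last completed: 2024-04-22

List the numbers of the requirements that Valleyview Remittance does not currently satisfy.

1. sanctions-list screening review 127 days ago vs limit 180 → met
2. transaction monitoring calibration 56 days ago vs limit 60 → met
3. independent AML audit 550 days ago vs limit 540 → not met
4. agent due-diligence review 524 days ago vs limit 540 → met
5. BSA training 34 days ago vs limit 30 → not met
6. regulatory findings open 3 ≤ 4 → met
7. condition 'issues stored value' holds; suspicious-activity review 518 days ago vs limit 540 → met
8. permissible investments $1,875,000 ≥ $1,875,000 → met
Not met: 3, 5

3, 5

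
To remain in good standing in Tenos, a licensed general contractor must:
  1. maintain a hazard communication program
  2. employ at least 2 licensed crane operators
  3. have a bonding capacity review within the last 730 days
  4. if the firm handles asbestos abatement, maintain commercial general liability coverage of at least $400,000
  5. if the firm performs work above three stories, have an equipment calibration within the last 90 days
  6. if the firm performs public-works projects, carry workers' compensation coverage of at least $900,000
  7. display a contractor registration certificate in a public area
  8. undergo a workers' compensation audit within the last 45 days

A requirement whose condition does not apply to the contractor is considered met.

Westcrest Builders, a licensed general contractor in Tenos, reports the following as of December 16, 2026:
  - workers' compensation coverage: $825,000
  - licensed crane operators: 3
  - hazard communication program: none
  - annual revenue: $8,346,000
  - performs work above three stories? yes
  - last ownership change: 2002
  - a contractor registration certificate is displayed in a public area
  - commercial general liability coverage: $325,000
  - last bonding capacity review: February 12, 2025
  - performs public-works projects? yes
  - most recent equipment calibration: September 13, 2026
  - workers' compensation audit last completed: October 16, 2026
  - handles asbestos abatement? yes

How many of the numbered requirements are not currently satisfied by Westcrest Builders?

1. hazard communication program absent → not met
2. licensed crane operators 3 ≥ 2 → met
3. bonding capacity review 672 days ago vs limit 730 → met
4. condition 'handles asbestos abatement' holds; commercial general liability coverage $325,000 < $400,000 → not met
5. condition 'performs work above three stories' holds; equipment calibration 94 days ago vs limit 90 → not met
6. condition 'performs public-works projects' holds; workers' compensation coverage $825,000 < $900,000 → not met
7. contractor registration certificate present → met
8. workers' compensation audit 61 days ago vs limit 45 → not met
Not met: 5 of 8

5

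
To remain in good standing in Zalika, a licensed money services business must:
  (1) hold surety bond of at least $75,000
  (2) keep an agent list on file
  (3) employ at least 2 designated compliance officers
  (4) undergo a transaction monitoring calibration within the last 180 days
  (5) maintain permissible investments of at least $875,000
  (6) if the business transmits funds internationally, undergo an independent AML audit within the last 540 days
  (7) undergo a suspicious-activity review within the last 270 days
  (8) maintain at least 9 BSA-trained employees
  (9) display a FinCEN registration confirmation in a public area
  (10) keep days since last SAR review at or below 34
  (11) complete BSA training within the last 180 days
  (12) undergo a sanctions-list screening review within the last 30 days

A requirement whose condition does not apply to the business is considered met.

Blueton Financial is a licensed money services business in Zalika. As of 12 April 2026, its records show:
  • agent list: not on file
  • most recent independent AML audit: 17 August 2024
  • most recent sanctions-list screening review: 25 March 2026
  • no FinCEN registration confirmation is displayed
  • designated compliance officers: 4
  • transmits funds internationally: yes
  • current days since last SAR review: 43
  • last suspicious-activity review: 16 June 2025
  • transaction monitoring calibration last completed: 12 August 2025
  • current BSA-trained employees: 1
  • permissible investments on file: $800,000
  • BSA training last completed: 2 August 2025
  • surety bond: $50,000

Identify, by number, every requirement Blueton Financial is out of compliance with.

1, 2, 4, 5, 6, 7, 8, 9, 10, 11

1. surety bond $50,000 < $75,000 → not met
2. agent list absent → not met
3. designated compliance officers 4 ≥ 2 → met
4. transaction monitoring calibration 243 days ago vs limit 180 → not met
5. permissible investments $800,000 < $875,000 → not met
6. condition 'transmits funds internationally' holds; independent AML audit 603 days ago vs limit 540 → not met
7. suspicious-activity review 300 days ago vs limit 270 → not met
8. BSA-trained employees 1 < 9 → not met
9. FinCEN registration confirmation absent → not met
10. days since last SAR review 43 > 34 → not met
11. BSA training 253 days ago vs limit 180 → not met
12. sanctions-list screening review 18 days ago vs limit 30 → met
Not met: 1, 2, 4, 5, 6, 7, 8, 9, 10, 11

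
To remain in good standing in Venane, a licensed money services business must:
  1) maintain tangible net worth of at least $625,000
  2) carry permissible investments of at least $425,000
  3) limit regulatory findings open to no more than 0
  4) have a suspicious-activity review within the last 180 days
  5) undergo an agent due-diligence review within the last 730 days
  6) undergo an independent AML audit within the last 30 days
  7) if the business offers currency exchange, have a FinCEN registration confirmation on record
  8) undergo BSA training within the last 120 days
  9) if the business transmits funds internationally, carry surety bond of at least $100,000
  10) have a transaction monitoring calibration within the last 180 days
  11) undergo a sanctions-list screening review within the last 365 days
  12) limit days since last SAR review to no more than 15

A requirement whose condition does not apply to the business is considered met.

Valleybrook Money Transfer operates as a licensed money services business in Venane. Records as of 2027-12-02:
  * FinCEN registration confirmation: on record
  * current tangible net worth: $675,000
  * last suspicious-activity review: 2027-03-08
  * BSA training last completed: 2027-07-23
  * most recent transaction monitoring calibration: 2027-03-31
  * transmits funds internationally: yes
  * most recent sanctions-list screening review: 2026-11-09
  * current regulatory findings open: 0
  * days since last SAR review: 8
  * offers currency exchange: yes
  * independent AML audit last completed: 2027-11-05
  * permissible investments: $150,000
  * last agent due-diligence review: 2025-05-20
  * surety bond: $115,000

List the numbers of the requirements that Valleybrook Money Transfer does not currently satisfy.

2, 4, 5, 8, 10, 11

1. tangible net worth $675,000 ≥ $625,000 → met
2. permissible investments $150,000 < $425,000 → not met
3. regulatory findings open 0 ≤ 0 → met
4. suspicious-activity review 269 days ago vs limit 180 → not met
5. agent due-diligence review 926 days ago vs limit 730 → not met
6. independent AML audit 27 days ago vs limit 30 → met
7. condition 'offers currency exchange' holds; FinCEN registration confirmation present → met
8. BSA training 132 days ago vs limit 120 → not met
9. condition 'transmits funds internationally' holds; surety bond $115,000 ≥ $100,000 → met
10. transaction monitoring calibration 246 days ago vs limit 180 → not met
11. sanctions-list screening review 388 days ago vs limit 365 → not met
12. days since last SAR review 8 ≤ 15 → met
Not met: 2, 4, 5, 8, 10, 11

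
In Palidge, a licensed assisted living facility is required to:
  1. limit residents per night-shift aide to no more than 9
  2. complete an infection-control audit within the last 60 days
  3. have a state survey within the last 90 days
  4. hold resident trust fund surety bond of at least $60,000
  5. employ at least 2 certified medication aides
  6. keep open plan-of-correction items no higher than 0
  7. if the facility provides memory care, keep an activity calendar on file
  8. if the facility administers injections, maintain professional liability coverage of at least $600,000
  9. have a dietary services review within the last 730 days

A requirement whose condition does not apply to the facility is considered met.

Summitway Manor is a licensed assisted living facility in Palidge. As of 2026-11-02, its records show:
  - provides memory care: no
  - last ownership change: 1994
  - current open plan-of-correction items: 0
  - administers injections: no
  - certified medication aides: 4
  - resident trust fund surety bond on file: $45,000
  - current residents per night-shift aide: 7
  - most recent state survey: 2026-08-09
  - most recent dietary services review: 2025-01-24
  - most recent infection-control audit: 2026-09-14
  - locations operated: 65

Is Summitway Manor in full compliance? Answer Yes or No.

No

1. residents per night-shift aide 7 ≤ 9 → met
2. infection-control audit 49 days ago vs limit 60 → met
3. state survey 85 days ago vs limit 90 → met
4. resident trust fund surety bond $45,000 < $60,000 → not met
5. certified medication aides 4 ≥ 2 → met
6. open plan-of-correction items 0 ≤ 0 → met
7. condition 'provides memory care' does not hold → requirement n/a → met
8. condition 'administers injections' does not hold → requirement n/a → met
9. dietary services review 647 days ago vs limit 730 → met
Not met: 4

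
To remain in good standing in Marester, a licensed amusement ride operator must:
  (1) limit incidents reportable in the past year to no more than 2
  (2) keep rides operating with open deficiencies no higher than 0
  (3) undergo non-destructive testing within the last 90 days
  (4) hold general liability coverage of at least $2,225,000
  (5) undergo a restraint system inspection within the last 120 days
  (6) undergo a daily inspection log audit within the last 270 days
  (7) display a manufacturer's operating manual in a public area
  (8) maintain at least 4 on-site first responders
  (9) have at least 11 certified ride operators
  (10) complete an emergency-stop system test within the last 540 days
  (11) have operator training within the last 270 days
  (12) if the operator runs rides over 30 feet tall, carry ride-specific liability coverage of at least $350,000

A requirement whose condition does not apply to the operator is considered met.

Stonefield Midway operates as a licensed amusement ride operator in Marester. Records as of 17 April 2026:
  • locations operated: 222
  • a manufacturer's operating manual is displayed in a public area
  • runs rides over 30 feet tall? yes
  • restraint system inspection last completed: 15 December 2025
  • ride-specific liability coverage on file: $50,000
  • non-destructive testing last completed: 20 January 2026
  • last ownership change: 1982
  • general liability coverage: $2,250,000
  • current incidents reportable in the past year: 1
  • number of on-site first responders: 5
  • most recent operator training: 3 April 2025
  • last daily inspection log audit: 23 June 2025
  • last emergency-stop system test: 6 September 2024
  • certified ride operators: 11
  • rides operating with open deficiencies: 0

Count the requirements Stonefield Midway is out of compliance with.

5

1. incidents reportable in the past year 1 ≤ 2 → met
2. rides operating with open deficiencies 0 ≤ 0 → met
3. non-destructive testing 87 days ago vs limit 90 → met
4. general liability coverage $2,250,000 ≥ $2,225,000 → met
5. restraint system inspection 123 days ago vs limit 120 → not met
6. daily inspection log audit 298 days ago vs limit 270 → not met
7. manufacturer's operating manual present → met
8. on-site first responders 5 ≥ 4 → met
9. certified ride operators 11 ≥ 11 → met
10. emergency-stop system test 588 days ago vs limit 540 → not met
11. operator training 379 days ago vs limit 270 → not met
12. condition 'runs rides over 30 feet tall' holds; ride-specific liability coverage $50,000 < $350,000 → not met
Not met: 5 of 12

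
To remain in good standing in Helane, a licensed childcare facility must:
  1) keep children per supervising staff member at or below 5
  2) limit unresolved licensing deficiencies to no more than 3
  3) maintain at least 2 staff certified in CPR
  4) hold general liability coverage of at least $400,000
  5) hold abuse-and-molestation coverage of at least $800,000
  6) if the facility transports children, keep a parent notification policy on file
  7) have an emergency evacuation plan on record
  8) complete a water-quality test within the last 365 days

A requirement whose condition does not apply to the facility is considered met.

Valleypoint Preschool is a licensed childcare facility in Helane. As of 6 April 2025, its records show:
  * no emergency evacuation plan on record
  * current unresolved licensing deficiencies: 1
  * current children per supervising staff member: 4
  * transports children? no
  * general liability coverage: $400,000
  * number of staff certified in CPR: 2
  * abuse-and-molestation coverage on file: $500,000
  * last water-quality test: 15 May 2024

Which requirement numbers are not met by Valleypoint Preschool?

1. children per supervising staff member 4 ≤ 5 → met
2. unresolved licensing deficiencies 1 ≤ 3 → met
3. staff certified in CPR 2 ≥ 2 → met
4. general liability coverage $400,000 ≥ $400,000 → met
5. abuse-and-molestation coverage $500,000 < $800,000 → not met
6. condition 'transports children' does not hold → requirement n/a → met
7. emergency evacuation plan absent → not met
8. water-quality test 326 days ago vs limit 365 → met
Not met: 5, 7

5, 7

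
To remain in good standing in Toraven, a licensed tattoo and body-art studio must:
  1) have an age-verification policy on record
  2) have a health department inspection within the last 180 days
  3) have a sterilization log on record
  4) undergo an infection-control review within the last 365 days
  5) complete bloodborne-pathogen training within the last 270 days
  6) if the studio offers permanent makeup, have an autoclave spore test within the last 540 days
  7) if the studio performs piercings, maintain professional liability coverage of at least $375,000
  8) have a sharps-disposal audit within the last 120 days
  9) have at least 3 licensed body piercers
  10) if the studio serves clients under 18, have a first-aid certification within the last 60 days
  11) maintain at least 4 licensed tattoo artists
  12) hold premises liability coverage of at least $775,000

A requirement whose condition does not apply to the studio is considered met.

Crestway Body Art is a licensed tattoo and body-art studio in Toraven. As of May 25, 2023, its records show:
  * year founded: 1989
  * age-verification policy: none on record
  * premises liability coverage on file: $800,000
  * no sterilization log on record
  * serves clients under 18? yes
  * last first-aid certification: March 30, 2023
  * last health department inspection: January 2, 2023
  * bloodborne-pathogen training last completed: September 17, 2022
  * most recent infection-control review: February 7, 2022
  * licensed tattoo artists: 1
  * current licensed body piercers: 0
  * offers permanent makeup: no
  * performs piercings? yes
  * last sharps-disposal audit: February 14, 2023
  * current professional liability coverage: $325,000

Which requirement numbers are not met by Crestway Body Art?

1, 3, 4, 7, 9, 11

1. age-verification policy absent → not met
2. health department inspection 143 days ago vs limit 180 → met
3. sterilization log absent → not met
4. infection-control review 472 days ago vs limit 365 → not met
5. bloodborne-pathogen training 250 days ago vs limit 270 → met
6. condition 'offers permanent makeup' does not hold → requirement n/a → met
7. condition 'performs piercings' holds; professional liability coverage $325,000 < $375,000 → not met
8. sharps-disposal audit 100 days ago vs limit 120 → met
9. licensed body piercers 0 < 3 → not met
10. condition 'serves clients under 18' holds; first-aid certification 56 days ago vs limit 60 → met
11. licensed tattoo artists 1 < 4 → not met
12. premises liability coverage $800,000 ≥ $775,000 → met
Not met: 1, 3, 4, 7, 9, 11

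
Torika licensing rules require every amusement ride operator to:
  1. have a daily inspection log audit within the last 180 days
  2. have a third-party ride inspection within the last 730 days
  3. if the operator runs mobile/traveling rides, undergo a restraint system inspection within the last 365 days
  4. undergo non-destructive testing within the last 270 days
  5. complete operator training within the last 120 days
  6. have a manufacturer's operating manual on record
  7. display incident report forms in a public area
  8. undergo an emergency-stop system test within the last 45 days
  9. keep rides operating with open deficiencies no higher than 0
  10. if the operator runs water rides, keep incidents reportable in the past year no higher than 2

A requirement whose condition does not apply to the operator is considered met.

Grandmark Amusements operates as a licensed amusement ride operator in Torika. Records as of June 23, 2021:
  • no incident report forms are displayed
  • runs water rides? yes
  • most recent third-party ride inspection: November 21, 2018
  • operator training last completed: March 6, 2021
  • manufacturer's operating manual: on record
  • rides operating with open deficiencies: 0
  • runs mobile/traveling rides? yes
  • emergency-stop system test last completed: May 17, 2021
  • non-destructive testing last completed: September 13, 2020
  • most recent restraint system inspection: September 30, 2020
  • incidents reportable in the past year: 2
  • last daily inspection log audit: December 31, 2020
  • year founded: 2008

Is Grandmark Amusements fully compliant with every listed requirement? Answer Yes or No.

No

1. daily inspection log audit 174 days ago vs limit 180 → met
2. third-party ride inspection 945 days ago vs limit 730 → not met
3. condition 'runs mobile/traveling rides' holds; restraint system inspection 266 days ago vs limit 365 → met
4. non-destructive testing 283 days ago vs limit 270 → not met
5. operator training 109 days ago vs limit 120 → met
6. manufacturer's operating manual present → met
7. incident report forms absent → not met
8. emergency-stop system test 37 days ago vs limit 45 → met
9. rides operating with open deficiencies 0 ≤ 0 → met
10. condition 'runs water rides' holds; incidents reportable in the past year 2 ≤ 2 → met
Not met: 2, 4, 7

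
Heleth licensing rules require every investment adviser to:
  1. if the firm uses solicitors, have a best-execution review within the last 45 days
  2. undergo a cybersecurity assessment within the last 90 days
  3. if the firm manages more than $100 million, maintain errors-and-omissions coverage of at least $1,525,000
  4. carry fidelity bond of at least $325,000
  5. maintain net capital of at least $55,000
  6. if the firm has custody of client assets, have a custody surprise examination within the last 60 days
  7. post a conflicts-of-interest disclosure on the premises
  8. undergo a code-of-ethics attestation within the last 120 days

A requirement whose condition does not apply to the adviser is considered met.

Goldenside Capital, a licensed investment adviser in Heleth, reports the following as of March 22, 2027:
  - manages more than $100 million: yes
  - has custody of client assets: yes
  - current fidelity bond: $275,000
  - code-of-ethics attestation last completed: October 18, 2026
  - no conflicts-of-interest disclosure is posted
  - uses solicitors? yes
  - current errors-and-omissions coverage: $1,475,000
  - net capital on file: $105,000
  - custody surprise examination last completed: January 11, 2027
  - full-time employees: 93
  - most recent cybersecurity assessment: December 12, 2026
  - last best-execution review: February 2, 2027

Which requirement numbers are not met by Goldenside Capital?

1. condition 'uses solicitors' holds; best-execution review 48 days ago vs limit 45 → not met
2. cybersecurity assessment 100 days ago vs limit 90 → not met
3. condition 'manages more than $100 million' holds; errors-and-omissions coverage $1,475,000 < $1,525,000 → not met
4. fidelity bond $275,000 < $325,000 → not met
5. net capital $105,000 ≥ $55,000 → met
6. condition 'has custody of client assets' holds; custody surprise examination 70 days ago vs limit 60 → not met
7. conflicts-of-interest disclosure absent → not met
8. code-of-ethics attestation 155 days ago vs limit 120 → not met
Not met: 1, 2, 3, 4, 6, 7, 8

1, 2, 3, 4, 6, 7, 8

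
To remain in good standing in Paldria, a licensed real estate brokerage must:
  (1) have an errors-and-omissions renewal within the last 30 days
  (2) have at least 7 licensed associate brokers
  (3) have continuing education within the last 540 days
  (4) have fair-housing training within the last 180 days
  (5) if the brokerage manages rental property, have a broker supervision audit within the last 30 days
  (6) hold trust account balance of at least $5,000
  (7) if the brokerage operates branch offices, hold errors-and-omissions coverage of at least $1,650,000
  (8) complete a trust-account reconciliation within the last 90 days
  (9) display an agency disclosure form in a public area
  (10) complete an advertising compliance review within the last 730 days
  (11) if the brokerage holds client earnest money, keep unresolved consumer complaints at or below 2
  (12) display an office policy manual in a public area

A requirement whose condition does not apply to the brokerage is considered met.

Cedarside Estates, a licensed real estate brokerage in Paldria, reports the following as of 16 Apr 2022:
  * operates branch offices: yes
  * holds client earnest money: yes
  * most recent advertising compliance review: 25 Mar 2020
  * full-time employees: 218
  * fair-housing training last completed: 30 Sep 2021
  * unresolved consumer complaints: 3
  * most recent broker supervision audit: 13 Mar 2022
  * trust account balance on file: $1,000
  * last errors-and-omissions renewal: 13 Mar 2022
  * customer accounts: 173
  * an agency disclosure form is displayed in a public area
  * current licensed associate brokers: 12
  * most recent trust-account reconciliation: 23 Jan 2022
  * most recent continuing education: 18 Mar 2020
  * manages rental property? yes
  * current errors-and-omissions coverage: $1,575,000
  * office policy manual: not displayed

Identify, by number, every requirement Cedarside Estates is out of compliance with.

1. errors-and-omissions renewal 34 days ago vs limit 30 → not met
2. licensed associate brokers 12 ≥ 7 → met
3. continuing education 759 days ago vs limit 540 → not met
4. fair-housing training 198 days ago vs limit 180 → not met
5. condition 'manages rental property' holds; broker supervision audit 34 days ago vs limit 30 → not met
6. trust account balance $1,000 < $5,000 → not met
7. condition 'operates branch offices' holds; errors-and-omissions coverage $1,575,000 < $1,650,000 → not met
8. trust-account reconciliation 83 days ago vs limit 90 → met
9. agency disclosure form present → met
10. advertising compliance review 752 days ago vs limit 730 → not met
11. condition 'holds client earnest money' holds; unresolved consumer complaints 3 > 2 → not met
12. office policy manual absent → not met
Not met: 1, 3, 4, 5, 6, 7, 10, 11, 12

1, 3, 4, 5, 6, 7, 10, 11, 12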